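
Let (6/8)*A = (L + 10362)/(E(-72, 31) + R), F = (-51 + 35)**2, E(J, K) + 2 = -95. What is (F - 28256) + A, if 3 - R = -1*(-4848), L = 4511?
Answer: -207593746/7413 ≈ -28004.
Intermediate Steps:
E(J, K) = -97 (E(J, K) = -2 - 95 = -97)
F = 256 (F = (-16)**2 = 256)
R = -4845 (R = 3 - (-1)*(-4848) = 3 - 1*4848 = 3 - 4848 = -4845)
A = -29746/7413 (A = 4*((4511 + 10362)/(-97 - 4845))/3 = 4*(14873/(-4942))/3 = 4*(14873*(-1/4942))/3 = (4/3)*(-14873/4942) = -29746/7413 ≈ -4.0127)
(F - 28256) + A = (256 - 28256) - 29746/7413 = -28000 - 29746/7413 = -207593746/7413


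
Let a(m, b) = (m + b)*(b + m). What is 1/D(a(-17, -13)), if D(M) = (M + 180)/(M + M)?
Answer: 5/3 ≈ 1.6667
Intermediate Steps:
a(m, b) = (b + m)**2 (a(m, b) = (b + m)*(b + m) = (b + m)**2)
D(M) = (180 + M)/(2*M) (D(M) = (180 + M)/((2*M)) = (180 + M)*(1/(2*M)) = (180 + M)/(2*M))
1/D(a(-17, -13)) = 1/((180 + (-13 - 17)**2)/(2*((-13 - 17)**2))) = 1/((180 + (-30)**2)/(2*((-30)**2))) = 1/((1/2)*(180 + 900)/900) = 1/((1/2)*(1/900)*1080) = 1/(3/5) = 5/3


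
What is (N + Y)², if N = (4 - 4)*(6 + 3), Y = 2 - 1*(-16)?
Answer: 324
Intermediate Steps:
Y = 18 (Y = 2 + 16 = 18)
N = 0 (N = 0*9 = 0)
(N + Y)² = (0 + 18)² = 18² = 324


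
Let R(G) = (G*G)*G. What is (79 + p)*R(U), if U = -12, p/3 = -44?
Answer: 91584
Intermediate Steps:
p = -132 (p = 3*(-44) = -132)
R(G) = G³ (R(G) = G²*G = G³)
(79 + p)*R(U) = (79 - 132)*(-12)³ = -53*(-1728) = 91584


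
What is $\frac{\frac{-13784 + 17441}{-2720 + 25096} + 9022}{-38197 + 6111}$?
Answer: $- \frac{201879929}{717956336} \approx -0.28119$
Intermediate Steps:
$\frac{\frac{-13784 + 17441}{-2720 + 25096} + 9022}{-38197 + 6111} = \frac{\frac{3657}{22376} + 9022}{-32086} = \left(3657 \cdot \frac{1}{22376} + 9022\right) \left(- \frac{1}{32086}\right) = \left(\frac{3657}{22376} + 9022\right) \left(- \frac{1}{32086}\right) = \frac{201879929}{22376} \left(- \frac{1}{32086}\right) = - \frac{201879929}{717956336}$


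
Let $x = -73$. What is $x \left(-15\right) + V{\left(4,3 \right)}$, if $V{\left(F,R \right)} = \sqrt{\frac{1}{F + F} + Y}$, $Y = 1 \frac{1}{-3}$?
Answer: $1095 + \frac{i \sqrt{30}}{12} \approx 1095.0 + 0.45644 i$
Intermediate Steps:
$Y = - \frac{1}{3}$ ($Y = 1 \left(- \frac{1}{3}\right) = - \frac{1}{3} \approx -0.33333$)
$V{\left(F,R \right)} = \sqrt{- \frac{1}{3} + \frac{1}{2 F}}$ ($V{\left(F,R \right)} = \sqrt{\frac{1}{F + F} - \frac{1}{3}} = \sqrt{\frac{1}{2 F} - \frac{1}{3}} = \sqrt{- \frac{1}{3} + \frac{1}{2 F}}$)
$x \left(-15\right) + V{\left(4,3 \right)} = \left(-73\right) \left(-15\right) + \frac{\sqrt{-12 + \frac{18}{4}}}{6} = 1095 + \frac{\sqrt{-12 + 18 \cdot \frac{1}{4}}}{6} = 1095 + \frac{\sqrt{-12 + \frac{9}{2}}}{6} = 1095 + \frac{\sqrt{- \frac{15}{2}}}{6} = 1095 + \frac{\frac{1}{2} i \sqrt{30}}{6} = 1095 + \frac{i \sqrt{30}}{12}$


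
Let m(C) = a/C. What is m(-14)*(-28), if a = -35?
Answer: -70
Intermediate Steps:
m(C) = -35/C
m(-14)*(-28) = -35/(-14)*(-28) = -35*(-1/14)*(-28) = (5/2)*(-28) = -70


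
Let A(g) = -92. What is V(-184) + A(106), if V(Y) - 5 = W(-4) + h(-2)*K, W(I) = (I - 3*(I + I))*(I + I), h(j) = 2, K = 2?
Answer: -243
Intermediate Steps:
W(I) = -10*I**2 (W(I) = (I - 6*I)*(2*I) = (-5*I)*(2*I) = -10*I**2)
V(Y) = -151 (V(Y) = 5 + (-10*(-4)**2 + 2*2) = 5 + (-10*16 + 4) = 5 + (-160 + 4) = 5 - 156 = -151)
V(-184) + A(106) = -151 - 92 = -243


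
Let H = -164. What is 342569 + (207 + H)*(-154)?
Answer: 335947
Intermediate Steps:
342569 + (207 + H)*(-154) = 342569 + (207 - 164)*(-154) = 342569 + 43*(-154) = 342569 - 6622 = 335947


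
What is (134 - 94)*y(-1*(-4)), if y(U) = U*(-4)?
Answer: -640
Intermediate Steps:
y(U) = -4*U
(134 - 94)*y(-1*(-4)) = (134 - 94)*(-(-4)*(-4)) = 40*(-4*4) = 40*(-16) = -640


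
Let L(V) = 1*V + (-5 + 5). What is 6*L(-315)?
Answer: -1890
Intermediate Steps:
L(V) = V (L(V) = V + 0 = V)
6*L(-315) = 6*(-315) = -1890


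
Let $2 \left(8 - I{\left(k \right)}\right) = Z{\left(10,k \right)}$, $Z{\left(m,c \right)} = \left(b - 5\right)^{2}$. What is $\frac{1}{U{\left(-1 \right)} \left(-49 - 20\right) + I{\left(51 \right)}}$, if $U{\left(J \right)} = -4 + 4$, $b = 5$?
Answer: $\frac{1}{8} \approx 0.125$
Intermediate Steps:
$Z{\left(m,c \right)} = 0$ ($Z{\left(m,c \right)} = \left(5 - 5\right)^{2} = 0^{2} = 0$)
$I{\left(k \right)} = 8$ ($I{\left(k \right)} = 8 - 0 = 8 + 0 = 8$)
$U{\left(J \right)} = 0$
$\frac{1}{U{\left(-1 \right)} \left(-49 - 20\right) + I{\left(51 \right)}} = \frac{1}{0 \left(-49 - 20\right) + 8} = \frac{1}{0 \left(-69\right) + 8} = \frac{1}{0 + 8} = \frac{1}{8}$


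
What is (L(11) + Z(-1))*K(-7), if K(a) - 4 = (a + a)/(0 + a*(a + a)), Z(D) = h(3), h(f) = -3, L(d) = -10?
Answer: -351/7 ≈ -50.143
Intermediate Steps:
Z(D) = -3
K(a) = 4 + 1/a (K(a) = 4 + (a + a)/(0 + a*(a + a)) = 4 + (2*a)/(0 + a*(2*a)) = 4 + (2*a)/(0 + 2*a²) = 4 + (2*a)/((2*a²)) = 4 + (2*a)*(1/(2*a²)) = 4 + 1/a)
(L(11) + Z(-1))*K(-7) = (-10 - 3)*(4 + 1/(-7)) = -13*(4 - ⅐) = -13*27/7 = -351/7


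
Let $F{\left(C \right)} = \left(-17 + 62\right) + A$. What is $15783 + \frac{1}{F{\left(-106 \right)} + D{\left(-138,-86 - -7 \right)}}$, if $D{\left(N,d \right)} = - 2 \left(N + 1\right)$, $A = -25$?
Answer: $\frac{4640203}{294} \approx 15783.0$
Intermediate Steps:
$D{\left(N,d \right)} = -2 - 2 N$ ($D{\left(N,d \right)} = - 2 \left(1 + N\right) = -2 - 2 N$)
$F{\left(C \right)} = 20$ ($F{\left(C \right)} = \left(-17 + 62\right) - 25 = 45 - 25 = 20$)
$15783 + \frac{1}{F{\left(-106 \right)} + D{\left(-138,-86 - -7 \right)}} = 15783 + \frac{1}{20 - -274} = 15783 + \frac{1}{20 + \left(-2 + 276\right)} = 15783 + \frac{1}{20 + 274} = 15783 + \frac{1}{294} = \frac{4640203}{294}$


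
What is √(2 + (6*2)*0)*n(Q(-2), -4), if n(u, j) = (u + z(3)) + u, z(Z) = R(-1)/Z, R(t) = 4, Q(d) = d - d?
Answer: 4*√2/3 ≈ 1.8856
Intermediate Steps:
Q(d) = 0
z(Z) = 4/Z
n(u, j) = 4/3 + 2*u (n(u, j) = (u + 4/3) + u = (4/3 + u) + u = 4/3 + 2*u)
√(2 + (6*2)*0)*n(Q(-2), -4) = √(2 + (6*2)*0)*(4/3 + 2*0) = √(2 + 12*0)*(4/3 + 0) = √(2 + 0)*(4/3) = √2*(4/3) = 4*√2/3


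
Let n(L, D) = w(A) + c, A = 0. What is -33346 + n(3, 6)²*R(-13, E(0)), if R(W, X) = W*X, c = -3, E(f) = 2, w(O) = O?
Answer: -33580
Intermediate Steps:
n(L, D) = -3 (n(L, D) = 0 - 3 = -3)
-33346 + n(3, 6)²*R(-13, E(0)) = -33346 + (-3)²*(-13*2) = -33346 + 9*(-26) = -33346 - 234 = -33580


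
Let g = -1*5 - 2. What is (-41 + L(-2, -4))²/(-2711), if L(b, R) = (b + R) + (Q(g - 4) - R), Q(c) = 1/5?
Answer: -45796/67775 ≈ -0.67571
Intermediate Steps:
g = -7 (g = -5 - 2 = -7)
Q(c) = ⅕
L(b, R) = ⅕ + b (L(b, R) = (b + R) + (⅕ - R) = (R + b) + (⅕ - R) = ⅕ + b)
(-41 + L(-2, -4))²/(-2711) = (-41 + (⅕ - 2))²/(-2711) = (-41 - 9/5)²*(-1/2711) = (-214/5)²*(-1/2711) = (45796/25)*(-1/2711) = -45796/67775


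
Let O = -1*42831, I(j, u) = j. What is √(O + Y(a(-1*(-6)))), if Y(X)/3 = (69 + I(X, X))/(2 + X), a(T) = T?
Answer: 3*I*√76094/4 ≈ 206.89*I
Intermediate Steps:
Y(X) = 3*(69 + X)/(2 + X) (Y(X) = 3*((69 + X)/(2 + X)) = 3*(69 + X)/(2 + X))
O = -42831
√(O + Y(a(-1*(-6)))) = √(-42831 + 3*(69 - 1*(-6))/(2 - 1*(-6))) = √(-42831 + 3*(69 + 6)/(2 + 6)) = √(-42831 + 3*75/8) = √(-42831 + 3*(⅛)*75) = √(-42831 + 225/8) = √(-342423/8) = 3*I*√76094/4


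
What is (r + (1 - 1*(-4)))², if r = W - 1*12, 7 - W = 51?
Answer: 2601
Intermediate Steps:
W = -44 (W = 7 - 1*51 = 7 - 51 = -44)
r = -56 (r = -44 - 1*12 = -44 - 12 = -56)
(r + (1 - 1*(-4)))² = (-56 + (1 - 1*(-4)))² = (-56 + (1 + 4))² = (-56 + 5)² = (-51)² = 2601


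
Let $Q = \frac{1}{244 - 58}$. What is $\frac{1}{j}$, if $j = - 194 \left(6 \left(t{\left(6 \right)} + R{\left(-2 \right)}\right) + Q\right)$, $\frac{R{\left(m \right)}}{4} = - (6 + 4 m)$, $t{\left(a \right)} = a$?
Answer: $- \frac{93}{1515625} \approx -6.1361 \cdot 10^{-5}$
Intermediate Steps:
$R{\left(m \right)} = -24 - 16 m$ ($R{\left(m \right)} = 4 \left(- (6 + 4 m)\right) = 4 \left(-6 - 4 m\right) = -24 - 16 m$)
$Q = \frac{1}{186} \approx 0.0053763$
$j = - \frac{1515625}{93}$ ($j = - 194 \left(6 \left(6 - -8\right) + \frac{1}{186}\right) = - 194 \left(6 \left(6 + \left(-24 + 32\right)\right) + \frac{1}{186}\right) = - 194 \left(6 \left(6 + 8\right) + \frac{1}{186}\right) = - 194 \left(6 \cdot 14 + \frac{1}{186}\right) = - 194 \left(84 + \frac{1}{186}\right) = \left(-194\right) \frac{15625}{186} = - \frac{1515625}{93} \approx -16297.0$)
$\frac{1}{j} = \frac{1}{- \frac{1515625}{93}} = - \frac{93}{1515625}$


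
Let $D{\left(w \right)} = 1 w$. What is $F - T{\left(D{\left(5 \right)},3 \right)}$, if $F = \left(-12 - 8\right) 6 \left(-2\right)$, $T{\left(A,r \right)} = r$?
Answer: $237$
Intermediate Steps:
$D{\left(w \right)} = w$
$F = 240$ ($F = \left(-20\right) \left(-12\right) = 240$)
$F - T{\left(D{\left(5 \right)},3 \right)} = 240 - 3 = 237$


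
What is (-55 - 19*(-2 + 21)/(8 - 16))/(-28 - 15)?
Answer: 79/344 ≈ 0.22965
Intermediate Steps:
(-55 - 19*(-2 + 21)/(8 - 16))/(-28 - 15) = (-55 - 361/(-8))/(-43) = (-55 - 361*(-1)/8)*(-1/43) = (-55 - 19*(-19/8))*(-1/43) = (-55 + 361/8)*(-1/43) = -79/8*(-1/43) = 79/344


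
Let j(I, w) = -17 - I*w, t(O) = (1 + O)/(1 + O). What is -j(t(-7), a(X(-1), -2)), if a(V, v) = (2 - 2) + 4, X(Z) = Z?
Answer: 21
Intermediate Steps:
t(O) = 1
a(V, v) = 4 (a(V, v) = 0 + 4 = 4)
j(I, w) = -17 - I*w
-j(t(-7), a(X(-1), -2)) = -(-17 - 1*1*4) = -(-17 - 4) = -1*(-21) = 21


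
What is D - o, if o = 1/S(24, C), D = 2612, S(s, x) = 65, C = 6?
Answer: 169779/65 ≈ 2612.0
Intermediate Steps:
o = 1/65 ≈ 0.015385
D - o = 2612 - 1*1/65 = 2612 - 1/65 = 169779/65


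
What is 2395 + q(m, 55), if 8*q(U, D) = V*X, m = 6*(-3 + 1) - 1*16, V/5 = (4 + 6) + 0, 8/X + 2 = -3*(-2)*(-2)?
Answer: 16740/7 ≈ 2391.4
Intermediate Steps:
X = -4/7 (X = 8/(-2 - 3*(-2)*(-2)) = 8/(-2 + 6*(-2)) = 8/(-2 - 12) = 8/(-14) = 8*(-1/14) = -4/7 ≈ -0.57143)
V = 50 (V = 5*((4 + 6) + 0) = 5*(10 + 0) = 5*10 = 50)
m = -28 (m = 6*(-2) - 16 = -12 - 16 = -28)
q(U, D) = -25/7 (q(U, D) = (50*(-4/7))/8 = (⅛)*(-200/7) = -25/7)
2395 + q(m, 55) = 2395 - 25/7 = 16740/7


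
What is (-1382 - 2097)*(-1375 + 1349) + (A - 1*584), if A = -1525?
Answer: 88345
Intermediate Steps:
(-1382 - 2097)*(-1375 + 1349) + (A - 1*584) = (-1382 - 2097)*(-1375 + 1349) + (-1525 - 1*584) = -3479*(-26) + (-1525 - 584) = 90454 - 2109 = 88345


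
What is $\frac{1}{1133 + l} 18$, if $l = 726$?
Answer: $\frac{18}{1859} \approx 0.0096826$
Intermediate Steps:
$\frac{1}{1133 + l} 18 = \frac{1}{1133 + 726} \cdot 18 = \frac{1}{1859} \cdot 18 = \frac{18}{1859}$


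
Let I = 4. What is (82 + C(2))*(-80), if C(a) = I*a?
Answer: -7200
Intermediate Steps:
C(a) = 4*a
(82 + C(2))*(-80) = (82 + 4*2)*(-80) = (82 + 8)*(-80) = 90*(-80) = -7200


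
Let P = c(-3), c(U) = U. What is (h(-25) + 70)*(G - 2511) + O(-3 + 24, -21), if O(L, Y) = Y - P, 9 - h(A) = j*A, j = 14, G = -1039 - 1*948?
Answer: -1929660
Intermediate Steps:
P = -3
G = -1987 (G = -1039 - 948 = -1987)
h(A) = 9 - 14*A
O(L, Y) = 3 + Y (O(L, Y) = Y - 1*(-3) = Y + 3 = 3 + Y)
(h(-25) + 70)*(G - 2511) + O(-3 + 24, -21) = ((9 - 14*(-25)) + 70)*(-1987 - 2511) + (3 - 21) = ((9 + 350) + 70)*(-4498) - 18 = (359 + 70)*(-4498) - 18 = 429*(-4498) - 18 = -1929642 - 18 = -1929660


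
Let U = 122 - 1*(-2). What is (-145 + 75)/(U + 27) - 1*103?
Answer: -15623/151 ≈ -103.46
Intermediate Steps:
U = 124 (U = 122 + 2 = 124)
(-145 + 75)/(U + 27) - 1*103 = (-145 + 75)/(124 + 27) - 1*103 = -70/151 - 103 = -15623/151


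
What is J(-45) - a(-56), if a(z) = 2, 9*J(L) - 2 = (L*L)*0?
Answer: -16/9 ≈ -1.7778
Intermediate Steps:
J(L) = 2/9 (J(L) = 2/9 + ((L*L)*0)/9 = 2/9 + (L²*0)/9 = 2/9 + (⅑)*0 = 2/9 + 0 = 2/9)
J(-45) - a(-56) = 2/9 - 1*2 = 2/9 - 2 = -16/9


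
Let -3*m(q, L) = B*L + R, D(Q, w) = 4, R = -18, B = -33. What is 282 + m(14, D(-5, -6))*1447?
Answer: 72632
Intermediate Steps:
m(q, L) = 6 + 11*L (m(q, L) = -(-33*L - 18)/3 = -(-18 - 33*L)/3 = 6 + 11*L)
282 + m(14, D(-5, -6))*1447 = 282 + (6 + 11*4)*1447 = 282 + (6 + 44)*1447 = 282 + 50*1447 = 282 + 72350 = 72632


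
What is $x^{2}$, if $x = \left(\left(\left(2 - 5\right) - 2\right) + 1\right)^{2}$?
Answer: $256$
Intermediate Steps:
$x = 16$ ($x = \left(\left(-3 - 2\right) + 1\right)^{2} = \left(-5 + 1\right)^{2} = \left(-4\right)^{2} = 16$)
$x^{2} = 16^{2} = 256$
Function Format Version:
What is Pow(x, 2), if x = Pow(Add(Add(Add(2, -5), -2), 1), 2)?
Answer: 256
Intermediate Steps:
x = 16 (x = Pow(Add(Add(-3, -2), 1), 2) = Pow(Add(-5, 1), 2) = Pow(-4, 2) = 16)
Pow(x, 2) = Pow(16, 2) = 256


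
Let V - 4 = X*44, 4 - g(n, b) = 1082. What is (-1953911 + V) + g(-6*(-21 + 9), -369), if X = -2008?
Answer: -2043337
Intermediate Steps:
g(n, b) = -1078 (g(n, b) = 4 - 1*1082 = 4 - 1082 = -1078)
V = -88348 (V = 4 - 2008*44 = 4 - 88352 = -88348)
(-1953911 + V) + g(-6*(-21 + 9), -369) = (-1953911 - 88348) - 1078 = -2042259 - 1078 = -2043337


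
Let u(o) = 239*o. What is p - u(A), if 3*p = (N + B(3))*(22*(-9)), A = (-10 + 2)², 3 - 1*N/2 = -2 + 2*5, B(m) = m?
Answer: -14834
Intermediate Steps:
N = -10 (N = 6 - 2*(-2 + 2*5) = 6 - 2*(-2 + 10) = 6 - 2*8 = 6 - 16 = -10)
A = 64 (A = (-8)² = 64)
p = 462 (p = ((-10 + 3)*(22*(-9)))/3 = (-7*(-198))/3 = (⅓)*1386 = 462)
p - u(A) = 462 - 239*64 = 462 - 1*15296 = 462 - 15296 = -14834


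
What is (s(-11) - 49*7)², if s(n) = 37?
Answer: 93636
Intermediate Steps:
(s(-11) - 49*7)² = (37 - 49*7)² = (37 - 343)² = (-306)² = 93636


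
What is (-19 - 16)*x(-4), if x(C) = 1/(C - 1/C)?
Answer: 28/3 ≈ 9.3333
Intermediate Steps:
(-19 - 16)*x(-4) = (-19 - 16)*(-4/(-1 + (-4)²)) = -(-140)/(-1 + 16) = -(-140)/15 = -35*(-4/15) = 28/3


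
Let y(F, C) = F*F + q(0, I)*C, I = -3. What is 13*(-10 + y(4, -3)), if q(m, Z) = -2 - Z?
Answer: 39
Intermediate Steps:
y(F, C) = C + F² (y(F, C) = F*F + (-2 - 1*(-3))*C = F² + (-2 + 3)*C = F² + 1*C = F² + C = C + F²)
13*(-10 + y(4, -3)) = 13*(-10 + (-3 + 4²)) = 13*(-10 + (-3 + 16)) = 13*(-10 + 13) = 13*3 = 39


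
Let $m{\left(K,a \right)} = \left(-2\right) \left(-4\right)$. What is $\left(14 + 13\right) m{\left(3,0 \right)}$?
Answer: $216$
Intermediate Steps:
$m{\left(K,a \right)} = 8$
$\left(14 + 13\right) m{\left(3,0 \right)} = \left(14 + 13\right) 8 = 27 \cdot 8 = 216$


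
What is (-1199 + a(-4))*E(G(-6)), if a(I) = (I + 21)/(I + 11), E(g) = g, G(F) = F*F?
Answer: -301536/7 ≈ -43077.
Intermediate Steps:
G(F) = F²
a(I) = (21 + I)/(11 + I)
(-1199 + a(-4))*E(G(-6)) = (-1199 + (21 - 4)/(11 - 4))*(-6)² = (-1199 + 17/7)*36 = -8376/7*36 = -301536/7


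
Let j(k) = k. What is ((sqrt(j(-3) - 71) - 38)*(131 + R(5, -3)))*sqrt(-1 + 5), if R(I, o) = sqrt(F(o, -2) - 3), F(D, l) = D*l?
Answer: -2*(38 - I*sqrt(74))*(131 + sqrt(3)) ≈ -10088.0 + 2283.6*I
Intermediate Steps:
R(I, o) = sqrt(-3 - 2*o) (R(I, o) = sqrt(o*(-2) - 3) = sqrt(-2*o - 3) = sqrt(-3 - 2*o))
((sqrt(j(-3) - 71) - 38)*(131 + R(5, -3)))*sqrt(-1 + 5) = ((sqrt(-3 - 71) - 38)*(131 + sqrt(-3 - 2*(-3))))*sqrt(-1 + 5) = ((sqrt(-74) - 38)*(131 + sqrt(-3 + 6)))*sqrt(4) = ((I*sqrt(74) - 38)*(131 + sqrt(3)))*2 = ((-38 + I*sqrt(74))*(131 + sqrt(3)))*2 = 2*(-38 + I*sqrt(74))*(131 + sqrt(3))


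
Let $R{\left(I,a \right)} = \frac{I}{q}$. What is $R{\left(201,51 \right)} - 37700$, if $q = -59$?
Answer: $- \frac{2224501}{59} \approx -37703.0$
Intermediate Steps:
$R{\left(I,a \right)} = - \frac{I}{59}$ ($R{\left(I,a \right)} = \frac{I}{-59} = I \left(- \frac{1}{59}\right) = - \frac{I}{59}$)
$R{\left(201,51 \right)} - 37700 = \left(- \frac{1}{59}\right) 201 - 37700 = - \frac{201}{59} - 37700 = - \frac{2224501}{59}$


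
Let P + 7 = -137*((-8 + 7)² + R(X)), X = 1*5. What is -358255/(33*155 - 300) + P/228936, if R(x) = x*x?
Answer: -5468976761/73488456 ≈ -74.420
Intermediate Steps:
X = 5
R(x) = x²
P = -3569 (P = -7 - 137*((-8 + 7)² + 5²) = -7 - 137*((-1)² + 25) = -7 - 137*(1 + 25) = -7 - 137*26 = -7 - 3562 = -3569)
-358255/(33*155 - 300) + P/228936 = -358255/(33*155 - 300) - 3569/228936 = -358255/(5115 - 300) - 3569*1/228936 = -358255/4815 - 3569/228936 = -358255*1/4815 - 3569/228936 = -71651/963 - 3569/228936 = -5468976761/73488456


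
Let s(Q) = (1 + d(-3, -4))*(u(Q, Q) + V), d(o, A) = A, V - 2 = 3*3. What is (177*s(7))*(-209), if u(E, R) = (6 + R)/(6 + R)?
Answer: 1331748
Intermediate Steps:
V = 11 (V = 2 + 3*3 = 2 + 9 = 11)
u(E, R) = 1
s(Q) = -36 (s(Q) = (1 - 4)*(1 + 11) = -3*12 = -36)
(177*s(7))*(-209) = (177*(-36))*(-209) = -6372*(-209) = 1331748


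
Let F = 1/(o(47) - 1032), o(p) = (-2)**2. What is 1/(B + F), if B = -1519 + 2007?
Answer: 1028/501663 ≈ 0.0020492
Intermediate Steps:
o(p) = 4
F = -1/1028 (F = 1/(4 - 1032) = 1/(-1028) = -1/1028 ≈ -0.00097276)
B = 488
1/(B + F) = 1/(488 - 1/1028) = 1/(501663/1028) = 1028/501663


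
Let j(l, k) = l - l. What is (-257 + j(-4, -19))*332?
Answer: -85324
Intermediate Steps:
j(l, k) = 0
(-257 + j(-4, -19))*332 = (-257 + 0)*332 = -257*332 = -85324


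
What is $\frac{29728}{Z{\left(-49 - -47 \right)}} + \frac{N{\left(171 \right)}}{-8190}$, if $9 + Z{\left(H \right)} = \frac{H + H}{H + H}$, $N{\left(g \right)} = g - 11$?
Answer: $- \frac{3043420}{819} \approx -3716.0$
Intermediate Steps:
$N{\left(g \right)} = -11 + g$ ($N{\left(g \right)} = g - 11 = -11 + g$)
$Z{\left(H \right)} = -8$ ($Z{\left(H \right)} = -9 + \frac{H + H}{H + H} = -9 + \frac{2 H}{2 H} = -9 + 2 H \frac{1}{2 H} = -9 + 1 = -8$)
$\frac{29728}{Z{\left(-49 - -47 \right)}} + \frac{N{\left(171 \right)}}{-8190} = \frac{29728}{-8} + \frac{-11 + 171}{-8190} = 29728 \left(- \frac{1}{8}\right) + 160 \left(- \frac{1}{8190}\right) = -3716 - \frac{16}{819} = - \frac{3043420}{819}$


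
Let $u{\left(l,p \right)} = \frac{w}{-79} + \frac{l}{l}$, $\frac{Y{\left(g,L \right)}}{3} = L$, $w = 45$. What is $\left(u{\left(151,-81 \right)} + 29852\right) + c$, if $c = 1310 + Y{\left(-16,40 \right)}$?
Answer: $\frac{2471312}{79} \approx 31282.0$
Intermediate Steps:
$Y{\left(g,L \right)} = 3 L$
$u{\left(l,p \right)} = \frac{34}{79}$ ($u{\left(l,p \right)} = \frac{45}{-79} + \frac{l}{l} = 45 \left(- \frac{1}{79}\right) + 1 = - \frac{45}{79} + 1 = \frac{34}{79}$)
$c = 1430$ ($c = 1310 + 3 \cdot 40 = 1310 + 120 = 1430$)
$\left(u{\left(151,-81 \right)} + 29852\right) + c = \left(\frac{34}{79} + 29852\right) + 1430 = \frac{2358342}{79} + 1430 = \frac{2471312}{79}$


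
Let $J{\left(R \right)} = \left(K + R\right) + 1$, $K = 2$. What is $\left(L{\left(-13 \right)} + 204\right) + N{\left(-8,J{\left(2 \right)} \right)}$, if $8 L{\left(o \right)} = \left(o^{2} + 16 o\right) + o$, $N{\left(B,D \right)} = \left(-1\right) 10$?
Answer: $\frac{375}{2} \approx 187.5$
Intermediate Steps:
$J{\left(R \right)} = 3 + R$ ($J{\left(R \right)} = \left(2 + R\right) + 1 = 3 + R$)
$N{\left(B,D \right)} = -10$
$L{\left(o \right)} = \frac{o^{2}}{8} + \frac{17 o}{8}$ ($L{\left(o \right)} = \frac{\left(o^{2} + 16 o\right) + o}{8} = \frac{o^{2} + 17 o}{8} = \frac{o^{2}}{8} + \frac{17 o}{8}$)
$\left(L{\left(-13 \right)} + 204\right) + N{\left(-8,J{\left(2 \right)} \right)} = \left(\frac{1}{8} \left(-13\right) \left(17 - 13\right) + 204\right) - 10 = \left(\frac{1}{8} \left(-13\right) 4 + 204\right) - 10 = \left(- \frac{13}{2} + 204\right) - 10 = \frac{395}{2} - 10 = \frac{375}{2}$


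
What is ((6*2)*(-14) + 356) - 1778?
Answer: -1590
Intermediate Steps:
((6*2)*(-14) + 356) - 1778 = (12*(-14) + 356) - 1778 = (-168 + 356) - 1778 = 188 - 1778 = -1590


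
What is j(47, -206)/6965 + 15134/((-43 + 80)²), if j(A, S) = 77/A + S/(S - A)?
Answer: 1253450138357/113381695735 ≈ 11.055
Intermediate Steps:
j(47, -206)/6965 + 15134/((-43 + 80)²) = ((-77*(-206) + 77*47 - 1*47*(-206))/(47*(47 - 1*(-206))))/6965 + 15134/((-43 + 80)²) = ((15862 + 3619 + 9682)/(47*(47 + 206)))*(1/6965) + 15134/(37²) = ((1/47)*29163/253)*(1/6965) + 15134/1369 = ((1/47)*(1/253)*29163)*(1/6965) + 15134*(1/1369) = (29163/11891)*(1/6965) + 15134/1369 = 29163/82820815 + 15134/1369 = 1253450138357/113381695735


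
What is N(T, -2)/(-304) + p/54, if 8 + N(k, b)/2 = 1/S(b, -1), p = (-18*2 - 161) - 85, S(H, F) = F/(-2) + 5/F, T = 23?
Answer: -3535/684 ≈ -5.1681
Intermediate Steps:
S(H, F) = 5/F - F/2 (S(H, F) = F*(-½) + 5/F = -F/2 + 5/F = 5/F - F/2)
p = -282 (p = (-36 - 161) - 85 = -197 - 85 = -282)
N(k, b) = -148/9 (N(k, b) = -16 + 2/(5/(-1) - ½*(-1)) = -16 + 2/(5*(-1) + ½) = -16 + 2/(-5 + ½) = -16 + 2/(-9/2) = -16 + 2*(-2/9) = -16 - 4/9 = -148/9)
N(T, -2)/(-304) + p/54 = -148/9/(-304) - 282/54 = -148/9*(-1/304) - 282*1/54 = 37/684 - 47/9 = -3535/684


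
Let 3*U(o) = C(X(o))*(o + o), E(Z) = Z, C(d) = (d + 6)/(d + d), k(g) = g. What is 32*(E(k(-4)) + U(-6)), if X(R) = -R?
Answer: -256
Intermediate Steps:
C(d) = (6 + d)/(2*d) (C(d) = (6 + d)/((2*d)) = (6 + d)*(1/(2*d)) = (6 + d)/(2*d))
U(o) = -2 + o/3 (U(o) = (((6 - o)/(2*((-o))))*(o + o))/3 = (((-1/o)*(6 - o)/2)*(2*o))/3 = ((-(6 - o)/(2*o))*(2*o))/3 = (-6 + o)/3 = -2 + o/3)
32*(E(k(-4)) + U(-6)) = 32*(-4 + (-2 + (⅓)*(-6))) = 32*(-4 + (-2 - 2)) = 32*(-4 - 4) = 32*(-8) = -256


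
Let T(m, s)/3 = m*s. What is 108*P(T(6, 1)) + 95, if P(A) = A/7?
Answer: 2609/7 ≈ 372.71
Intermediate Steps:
T(m, s) = 3*m*s (T(m, s) = 3*(m*s) = 3*m*s)
P(A) = A/7 (P(A) = A*(⅐) = A/7)
108*P(T(6, 1)) + 95 = 108*((3*6*1)/7) + 95 = 108*((⅐)*18) + 95 = 108*(18/7) + 95 = 1944/7 + 95 = 2609/7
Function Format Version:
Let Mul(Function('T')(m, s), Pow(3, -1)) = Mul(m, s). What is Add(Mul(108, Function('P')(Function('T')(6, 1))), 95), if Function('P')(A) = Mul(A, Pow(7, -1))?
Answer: Rational(2609, 7) ≈ 372.71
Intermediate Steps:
Function('T')(m, s) = Mul(3, m, s) (Function('T')(m, s) = Mul(3, Mul(m, s)) = Mul(3, m, s))
Function('P')(A) = Mul(Rational(1, 7), A) (Function('P')(A) = Mul(A, Rational(1, 7)) = Mul(Rational(1, 7), A))
Add(Mul(108, Function('P')(Function('T')(6, 1))), 95) = Add(Mul(108, Mul(Rational(1, 7), Mul(3, 6, 1))), 95) = Add(Mul(108, Mul(Rational(1, 7), 18)), 95) = Add(Mul(108, Rational(18, 7)), 95) = Add(Rational(1944, 7), 95) = Rational(2609, 7)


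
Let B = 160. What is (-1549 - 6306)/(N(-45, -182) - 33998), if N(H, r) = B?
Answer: 7855/33838 ≈ 0.23214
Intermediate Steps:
N(H, r) = 160
(-1549 - 6306)/(N(-45, -182) - 33998) = (-1549 - 6306)/(160 - 33998) = -7855/(-33838) = -7855*(-1/33838) = 7855/33838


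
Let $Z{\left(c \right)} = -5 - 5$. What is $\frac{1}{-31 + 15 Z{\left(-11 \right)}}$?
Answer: $- \frac{1}{181} \approx -0.0055249$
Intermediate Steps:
$Z{\left(c \right)} = -10$ ($Z{\left(c \right)} = -5 - 5 = -10$)
$\frac{1}{-31 + 15 Z{\left(-11 \right)}} = \frac{1}{-31 + 15 \left(-10\right)} = \frac{1}{-31 - 150} = \frac{1}{-181} = - \frac{1}{181}$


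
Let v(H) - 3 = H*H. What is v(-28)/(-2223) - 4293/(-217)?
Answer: 9372560/482391 ≈ 19.429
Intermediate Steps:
v(H) = 3 + H² (v(H) = 3 + H*H = 3 + H²)
v(-28)/(-2223) - 4293/(-217) = (3 + (-28)²)/(-2223) - 4293/(-217) = (3 + 784)*(-1/2223) - 4293*(-1/217) = 787*(-1/2223) + 4293/217 = -787/2223 + 4293/217 = 9372560/482391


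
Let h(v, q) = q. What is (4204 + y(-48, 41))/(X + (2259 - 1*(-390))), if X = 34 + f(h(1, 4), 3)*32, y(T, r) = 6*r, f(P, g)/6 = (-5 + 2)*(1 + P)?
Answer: -4450/197 ≈ -22.589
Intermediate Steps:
f(P, g) = -18 - 18*P (f(P, g) = 6*((-5 + 2)*(1 + P)) = 6*(-3*(1 + P)) = 6*(-3 - 3*P) = -18 - 18*P)
X = -2846 (X = 34 + (-18 - 18*4)*32 = 34 + (-18 - 72)*32 = 34 - 90*32 = 34 - 2880 = -2846)
(4204 + y(-48, 41))/(X + (2259 - 1*(-390))) = (4204 + 6*41)/(-2846 + (2259 - 1*(-390))) = (4204 + 246)/(-2846 + (2259 + 390)) = 4450/(-2846 + 2649) = 4450/(-197) = 4450*(-1/197) = -4450/197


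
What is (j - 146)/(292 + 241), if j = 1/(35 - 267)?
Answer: -33873/123656 ≈ -0.27393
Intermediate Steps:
j = -1/232 (j = 1/(-232) = -1/232 ≈ -0.0043103)
(j - 146)/(292 + 241) = (-1/232 - 146)/(292 + 241) = -33873/232/533 = -33873/232*1/533 = -33873/123656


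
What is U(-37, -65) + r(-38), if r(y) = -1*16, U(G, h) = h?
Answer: -81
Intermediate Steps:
r(y) = -16
U(-37, -65) + r(-38) = -65 - 16 = -81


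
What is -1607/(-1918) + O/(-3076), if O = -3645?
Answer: 5967121/2949884 ≈ 2.0228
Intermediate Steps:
-1607/(-1918) + O/(-3076) = -1607/(-1918) - 3645/(-3076) = -1607*(-1/1918) - 3645*(-1/3076) = 1607/1918 + 3645/3076 = 5967121/2949884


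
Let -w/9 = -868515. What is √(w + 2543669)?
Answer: 4*√647519 ≈ 3218.7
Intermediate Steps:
w = 7816635 (w = -9*(-868515) = 7816635)
√(w + 2543669) = √(7816635 + 2543669) = √10360304 = 4*√647519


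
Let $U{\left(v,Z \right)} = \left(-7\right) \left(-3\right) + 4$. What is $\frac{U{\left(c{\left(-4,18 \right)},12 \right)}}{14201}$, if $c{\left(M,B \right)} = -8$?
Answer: $\frac{25}{14201} \approx 0.0017604$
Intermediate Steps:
$U{\left(v,Z \right)} = 25$ ($U{\left(v,Z \right)} = 21 + 4 = 25$)
$\frac{U{\left(c{\left(-4,18 \right)},12 \right)}}{14201} = \frac{25}{14201}$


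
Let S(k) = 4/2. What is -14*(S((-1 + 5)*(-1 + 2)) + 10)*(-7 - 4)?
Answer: 1848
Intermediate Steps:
S(k) = 2 (S(k) = 4*(1/2) = 2)
-14*(S((-1 + 5)*(-1 + 2)) + 10)*(-7 - 4) = -14*(2 + 10)*(-7 - 4) = -168*(-11) = -14*(-132) = 1848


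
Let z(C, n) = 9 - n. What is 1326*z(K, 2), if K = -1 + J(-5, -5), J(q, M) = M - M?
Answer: 9282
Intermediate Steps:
J(q, M) = 0
K = -1 (K = -1 + 0 = -1)
1326*z(K, 2) = 1326*(9 - 1*2) = 1326*(9 - 2) = 1326*7 = 9282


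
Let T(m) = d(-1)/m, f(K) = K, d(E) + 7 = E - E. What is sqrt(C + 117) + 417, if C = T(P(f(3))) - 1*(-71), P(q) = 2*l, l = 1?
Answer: 417 + 3*sqrt(82)/2 ≈ 430.58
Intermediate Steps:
d(E) = -7 (d(E) = -7 + (E - E) = -7 + 0 = -7)
P(q) = 2 (P(q) = 2*1 = 2)
T(m) = -7/m
C = 135/2 (C = -7/2 - 1*(-71) = -7*1/2 + 71 = -7/2 + 71 = 135/2 ≈ 67.500)
sqrt(C + 117) + 417 = sqrt(135/2 + 117) + 417 = sqrt(369/2) + 417 = 3*sqrt(82)/2 + 417 = 417 + 3*sqrt(82)/2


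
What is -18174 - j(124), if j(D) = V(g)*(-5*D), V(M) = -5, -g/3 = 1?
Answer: -21274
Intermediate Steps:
g = -3 (g = -3*1 = -3)
j(D) = 25*D (j(D) = -(-25)*D = 25*D)
-18174 - j(124) = -18174 - 25*124 = -18174 - 1*3100 = -18174 - 3100 = -21274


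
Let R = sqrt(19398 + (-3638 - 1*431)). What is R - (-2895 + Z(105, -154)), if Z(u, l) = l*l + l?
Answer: -20667 + sqrt(15329) ≈ -20543.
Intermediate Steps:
Z(u, l) = l + l**2 (Z(u, l) = l**2 + l = l + l**2)
R = sqrt(15329) (R = sqrt(19398 + (-3638 - 431)) = sqrt(19398 - 4069) = sqrt(15329) ≈ 123.81)
R - (-2895 + Z(105, -154)) = sqrt(15329) - (-2895 - 154*(1 - 154)) = sqrt(15329) - (-2895 - 154*(-153)) = sqrt(15329) - (-2895 + 23562) = sqrt(15329) - 1*20667 = sqrt(15329) - 20667 = -20667 + sqrt(15329)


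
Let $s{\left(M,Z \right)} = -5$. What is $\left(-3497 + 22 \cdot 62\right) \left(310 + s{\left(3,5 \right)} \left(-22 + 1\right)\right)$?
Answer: $-885195$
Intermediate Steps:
$\left(-3497 + 22 \cdot 62\right) \left(310 + s{\left(3,5 \right)} \left(-22 + 1\right)\right) = \left(-3497 + 22 \cdot 62\right) \left(310 - 5 \left(-22 + 1\right)\right) = \left(-3497 + 1364\right) \left(310 - -105\right) = - 2133 \left(310 + 105\right) = \left(-2133\right) 415 = -885195$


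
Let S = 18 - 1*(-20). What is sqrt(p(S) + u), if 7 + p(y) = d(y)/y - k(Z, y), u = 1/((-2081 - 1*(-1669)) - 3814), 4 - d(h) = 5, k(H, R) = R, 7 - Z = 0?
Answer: I*sqrt(72572969107)/40147 ≈ 6.7102*I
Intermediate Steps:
Z = 7 (Z = 7 - 1*0 = 7 + 0 = 7)
d(h) = -1 (d(h) = 4 - 1*5 = 4 - 5 = -1)
S = 38 (S = 18 + 20 = 38)
u = -1/4226 (u = 1/((-2081 + 1669) - 3814) = 1/(-412 - 3814) = 1/(-4226) = -1/4226 ≈ -0.00023663)
p(y) = -7 - y - 1/y (p(y) = -7 + (-1/y - y) = -7 + (-y - 1/y) = -7 - y - 1/y)
sqrt(p(S) + u) = sqrt((-7 - 1*38 - 1/38) - 1/4226) = sqrt((-7 - 38 - 1*1/38) - 1/4226) = sqrt((-7 - 38 - 1/38) - 1/4226) = sqrt(-1711/38 - 1/4226) = sqrt(-1807681/40147) = I*sqrt(72572969107)/40147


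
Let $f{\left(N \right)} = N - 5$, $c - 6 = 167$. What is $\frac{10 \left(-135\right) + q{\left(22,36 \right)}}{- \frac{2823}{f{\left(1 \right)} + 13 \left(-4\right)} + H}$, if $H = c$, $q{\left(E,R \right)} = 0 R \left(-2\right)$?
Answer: $- \frac{75600}{12511} \approx -6.0427$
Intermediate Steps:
$q{\left(E,R \right)} = 0$ ($q{\left(E,R \right)} = 0 \left(-2\right) = 0$)
$c = 173$ ($c = 6 + 167 = 173$)
$H = 173$
$f{\left(N \right)} = -5 + N$
$\frac{10 \left(-135\right) + q{\left(22,36 \right)}}{- \frac{2823}{f{\left(1 \right)} + 13 \left(-4\right)} + H} = \frac{10 \left(-135\right) + 0}{- \frac{2823}{\left(-5 + 1\right) + 13 \left(-4\right)} + 173} = \frac{-1350 + 0}{- \frac{2823}{-4 - 52} + 173} = - \frac{1350}{- \frac{2823}{-56} + 173} = - \frac{1350}{\left(-2823\right) \left(- \frac{1}{56}\right) + 173} = - \frac{1350}{\frac{2823}{56} + 173} = - \frac{1350}{\frac{12511}{56}} = \left(-1350\right) \frac{56}{12511} = - \frac{75600}{12511}$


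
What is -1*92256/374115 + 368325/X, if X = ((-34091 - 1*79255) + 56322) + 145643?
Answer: 43206757637/11051232395 ≈ 3.9097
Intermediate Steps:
X = 88619 (X = ((-34091 - 79255) + 56322) + 145643 = (-113346 + 56322) + 145643 = -57024 + 145643 = 88619)
-1*92256/374115 + 368325/X = -1*92256/374115 + 368325/88619 = -92256*1/374115 + 368325*(1/88619) = -30752/124705 + 368325/88619 = 43206757637/11051232395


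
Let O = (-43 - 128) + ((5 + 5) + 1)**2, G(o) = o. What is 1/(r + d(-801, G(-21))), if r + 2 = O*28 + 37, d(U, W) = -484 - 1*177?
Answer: -1/2026 ≈ -0.00049358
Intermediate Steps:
O = -50 (O = -171 + (10 + 1)**2 = -171 + 11**2 = -171 + 121 = -50)
d(U, W) = -661 (d(U, W) = -484 - 177 = -661)
r = -1365 (r = -2 + (-50*28 + 37) = -2 + (-1400 + 37) = -2 - 1363 = -1365)
1/(r + d(-801, G(-21))) = 1/(-1365 - 661) = 1/(-2026) = -1/2026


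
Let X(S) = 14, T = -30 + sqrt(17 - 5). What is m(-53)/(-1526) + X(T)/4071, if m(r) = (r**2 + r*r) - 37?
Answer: -22698887/6212346 ≈ -3.6538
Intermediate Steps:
T = -30 + 2*sqrt(3) (T = -30 + sqrt(12) = -30 + 2*sqrt(3) ≈ -26.536)
m(r) = -37 + 2*r**2 (m(r) = (r**2 + r**2) - 37 = 2*r**2 - 37 = -37 + 2*r**2)
m(-53)/(-1526) + X(T)/4071 = (-37 + 2*(-53)**2)/(-1526) + 14/4071 = (-37 + 2*2809)*(-1/1526) + 14*(1/4071) = (-37 + 5618)*(-1/1526) + 14/4071 = 5581*(-1/1526) + 14/4071 = -5581/1526 + 14/4071 = -22698887/6212346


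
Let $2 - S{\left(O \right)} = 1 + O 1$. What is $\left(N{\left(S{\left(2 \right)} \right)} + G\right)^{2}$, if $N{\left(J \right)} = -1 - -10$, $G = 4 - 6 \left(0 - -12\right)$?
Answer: $3481$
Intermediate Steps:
$S{\left(O \right)} = 1 - O$ ($S{\left(O \right)} = 2 - \left(1 + O 1\right) = 2 - \left(1 + O\right) = 1 - O$)
$G = -68$ ($G = 4 - 6 \left(0 + 12\right) = 4 - 72 = -68$)
$N{\left(J \right)} = 9$ ($N{\left(J \right)} = -1 + 10 = 9$)
$\left(N{\left(S{\left(2 \right)} \right)} + G\right)^{2} = \left(9 - 68\right)^{2} = \left(-59\right)^{2} = 3481$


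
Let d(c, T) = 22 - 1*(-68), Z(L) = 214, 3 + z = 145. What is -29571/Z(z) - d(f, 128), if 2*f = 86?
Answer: -48831/214 ≈ -228.18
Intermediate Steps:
f = 43 (f = (1/2)*86 = 43)
z = 142 (z = -3 + 145 = 142)
d(c, T) = 90 (d(c, T) = 22 + 68 = 90)
-29571/Z(z) - d(f, 128) = -29571/214 - 1*90 = -29571*1/214 - 90 = -29571/214 - 90 = -48831/214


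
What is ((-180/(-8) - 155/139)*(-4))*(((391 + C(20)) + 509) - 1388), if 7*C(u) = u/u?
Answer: 40604350/973 ≈ 41731.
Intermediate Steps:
C(u) = ⅐ (C(u) = (u/u)/7 = (⅐)*1 = ⅐)
((-180/(-8) - 155/139)*(-4))*(((391 + C(20)) + 509) - 1388) = ((-180/(-8) - 155/139)*(-4))*(((391 + ⅐) + 509) - 1388) = ((-180*(-⅛) - 155*1/139)*(-4))*((2738/7 + 509) - 1388) = ((45/2 - 155/139)*(-4))*(6301/7 - 1388) = ((5945/278)*(-4))*(-3415/7) = -11890/139*(-3415/7) = 40604350/973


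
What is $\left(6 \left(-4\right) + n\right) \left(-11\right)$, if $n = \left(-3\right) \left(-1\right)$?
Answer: $231$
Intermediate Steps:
$n = 3$
$\left(6 \left(-4\right) + n\right) \left(-11\right) = \left(6 \left(-4\right) + 3\right) \left(-11\right) = \left(-24 + 3\right) \left(-11\right) = \left(-21\right) \left(-11\right) = 231$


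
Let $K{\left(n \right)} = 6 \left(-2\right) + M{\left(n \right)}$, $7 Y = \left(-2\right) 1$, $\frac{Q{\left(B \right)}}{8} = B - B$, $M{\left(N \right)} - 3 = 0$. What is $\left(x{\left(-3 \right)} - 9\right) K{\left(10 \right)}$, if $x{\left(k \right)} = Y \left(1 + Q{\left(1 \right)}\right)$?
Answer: $\frac{585}{7} \approx 83.571$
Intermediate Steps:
$M{\left(N \right)} = 3$ ($M{\left(N \right)} = 3 + 0 = 3$)
$Q{\left(B \right)} = 0$ ($Q{\left(B \right)} = 8 \left(B - B\right) = 8 \cdot 0 = 0$)
$Y = - \frac{2}{7}$ ($Y = \frac{\left(-2\right) 1}{7} = \frac{1}{7} \left(-2\right) = - \frac{2}{7} \approx -0.28571$)
$x{\left(k \right)} = - \frac{2}{7}$ ($x{\left(k \right)} = - \frac{2 \left(1 + 0\right)}{7} = \left(- \frac{2}{7}\right) 1 = - \frac{2}{7}$)
$K{\left(n \right)} = -9$ ($K{\left(n \right)} = 6 \left(-2\right) + 3 = -12 + 3 = -9$)
$\left(x{\left(-3 \right)} - 9\right) K{\left(10 \right)} = \left(- \frac{2}{7} - 9\right) \left(-9\right) = \left(- \frac{65}{7}\right) \left(-9\right) = \frac{585}{7}$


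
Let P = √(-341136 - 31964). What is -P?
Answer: -10*I*√3731 ≈ -610.82*I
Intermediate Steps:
P = 10*I*√3731 (P = √(-373100) = 10*I*√3731 ≈ 610.82*I)
-P = -10*I*√3731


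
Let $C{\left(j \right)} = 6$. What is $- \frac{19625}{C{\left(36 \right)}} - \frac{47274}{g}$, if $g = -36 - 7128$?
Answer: $- \frac{1948748}{597} \approx -3264.2$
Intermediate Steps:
$g = -7164$ ($g = -36 - 7128 = -7164$)
$- \frac{19625}{C{\left(36 \right)}} - \frac{47274}{g} = - \frac{19625}{6} - \frac{47274}{-7164} = \left(-19625\right) \frac{1}{6} - - \frac{7879}{1194} = - \frac{19625}{6} + \frac{7879}{1194} = - \frac{1948748}{597}$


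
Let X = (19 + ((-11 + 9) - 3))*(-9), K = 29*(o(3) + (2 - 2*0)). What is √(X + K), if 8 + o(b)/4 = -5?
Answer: 2*I*√394 ≈ 39.699*I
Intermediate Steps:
o(b) = -52 (o(b) = -32 + 4*(-5) = -32 - 20 = -52)
K = -1450 (K = 29*(-52 + (2 - 2*0)) = 29*(-52 + (2 + 0)) = 29*(-52 + 2) = 29*(-50) = -1450)
X = -126 (X = (19 + (-2 - 3))*(-9) = (19 - 5)*(-9) = 14*(-9) = -126)
√(X + K) = √(-126 - 1450) = √(-1576) = 2*I*√394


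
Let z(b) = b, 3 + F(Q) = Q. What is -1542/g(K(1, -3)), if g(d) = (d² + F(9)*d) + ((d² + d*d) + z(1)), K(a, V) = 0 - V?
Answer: -771/23 ≈ -33.522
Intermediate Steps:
F(Q) = -3 + Q
K(a, V) = -V
g(d) = 1 + 3*d² + 6*d (g(d) = (d² + (-3 + 9)*d) + ((d² + d*d) + 1) = (d² + 6*d) + ((d² + d²) + 1) = (d² + 6*d) + (2*d² + 1) = (d² + 6*d) + (1 + 2*d²) = 1 + 3*d² + 6*d)
-1542/g(K(1, -3)) = -1542/(1 + 3*(-1*(-3))² + 6*(-1*(-3))) = -1542/(1 + 3*3² + 6*3) = -1542/(1 + 3*9 + 18) = -1542/(1 + 27 + 18) = -1542/46 = -1542*1/46 = -771/23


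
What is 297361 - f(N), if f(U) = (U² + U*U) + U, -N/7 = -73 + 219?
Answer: -1790585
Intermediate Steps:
N = -1022 (N = -7*(-73 + 219) = -7*146 = -1022)
f(U) = U + 2*U² (f(U) = (U² + U²) + U = 2*U² + U = U + 2*U²)
297361 - f(N) = 297361 - (-1022)*(1 + 2*(-1022)) = 297361 - (-1022)*(1 - 2044) = 297361 - (-1022)*(-2043) = 297361 - 1*2087946 = 297361 - 2087946 = -1790585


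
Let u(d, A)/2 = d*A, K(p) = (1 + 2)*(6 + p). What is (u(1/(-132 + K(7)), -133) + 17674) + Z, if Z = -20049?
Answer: -220609/93 ≈ -2372.1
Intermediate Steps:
K(p) = 18 + 3*p (K(p) = 3*(6 + p) = 18 + 3*p)
u(d, A) = 2*A*d (u(d, A) = 2*(d*A) = 2*(A*d) = 2*A*d)
(u(1/(-132 + K(7)), -133) + 17674) + Z = (2*(-133)/(-132 + (18 + 3*7)) + 17674) - 20049 = (2*(-133)/(-132 + (18 + 21)) + 17674) - 20049 = (2*(-133)/(-132 + 39) + 17674) - 20049 = (2*(-133)/(-93) + 17674) - 20049 = (2*(-133)*(-1/93) + 17674) - 20049 = (266/93 + 17674) - 20049 = 1643948/93 - 20049 = -220609/93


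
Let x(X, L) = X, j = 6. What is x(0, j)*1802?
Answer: 0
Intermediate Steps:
x(0, j)*1802 = 0*1802 = 0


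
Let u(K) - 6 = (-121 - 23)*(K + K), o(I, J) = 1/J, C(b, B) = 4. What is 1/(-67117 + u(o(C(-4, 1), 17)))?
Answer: -17/1141175 ≈ -1.4897e-5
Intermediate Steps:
u(K) = 6 - 288*K (u(K) = 6 + (-121 - 23)*(K + K) = 6 - 288*K)
1/(-67117 + u(o(C(-4, 1), 17))) = 1/(-67117 + (6 - 288/17)) = 1/(-67117 - 186/17) = 1/(-1141175/17) = -17/1141175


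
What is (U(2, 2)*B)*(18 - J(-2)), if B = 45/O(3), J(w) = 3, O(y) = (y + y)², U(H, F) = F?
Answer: 75/2 ≈ 37.500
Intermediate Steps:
O(y) = 4*y² (O(y) = (2*y)² = 4*y²)
B = 5/4 (B = 45/((4*3²)) = 45/((4*9)) = 45/36 = 45*(1/36) = 5/4 ≈ 1.2500)
(U(2, 2)*B)*(18 - J(-2)) = (2*(5/4))*(18 - 1*3) = 5*(18 - 3)/2 = (5/2)*15 = 75/2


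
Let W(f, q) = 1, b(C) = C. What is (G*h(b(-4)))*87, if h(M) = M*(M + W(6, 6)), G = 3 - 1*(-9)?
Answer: 12528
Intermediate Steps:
G = 12 (G = 3 + 9 = 12)
h(M) = M*(1 + M) (h(M) = M*(M + 1) = M*(1 + M))
(G*h(b(-4)))*87 = (12*(-4*(1 - 4)))*87 = (12*(-4*(-3)))*87 = (12*12)*87 = 144*87 = 12528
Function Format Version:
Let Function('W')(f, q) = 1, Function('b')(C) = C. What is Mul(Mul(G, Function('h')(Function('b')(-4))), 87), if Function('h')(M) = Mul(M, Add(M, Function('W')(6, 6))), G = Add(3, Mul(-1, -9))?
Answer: 12528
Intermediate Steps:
G = 12 (G = Add(3, 9) = 12)
Function('h')(M) = Mul(M, Add(1, M)) (Function('h')(M) = Mul(M, Add(M, 1)) = Mul(M, Add(1, M)))
Mul(Mul(G, Function('h')(Function('b')(-4))), 87) = Mul(Mul(12, Mul(-4, Add(1, -4))), 87) = Mul(Mul(12, Mul(-4, -3)), 87) = Mul(Mul(12, 12), 87) = Mul(144, 87) = 12528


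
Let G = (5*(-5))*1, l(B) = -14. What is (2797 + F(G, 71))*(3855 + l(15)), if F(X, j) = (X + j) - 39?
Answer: 10770164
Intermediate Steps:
G = -25 (G = -25*1 = -25)
F(X, j) = -39 + X + j
(2797 + F(G, 71))*(3855 + l(15)) = (2797 + (-39 - 25 + 71))*(3855 - 14) = (2797 + 7)*3841 = 2804*3841 = 10770164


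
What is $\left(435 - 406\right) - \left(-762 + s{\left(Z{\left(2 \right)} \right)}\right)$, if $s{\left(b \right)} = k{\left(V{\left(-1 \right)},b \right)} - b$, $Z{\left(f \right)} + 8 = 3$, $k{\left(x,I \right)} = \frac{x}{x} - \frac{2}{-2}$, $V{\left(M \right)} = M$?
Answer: $784$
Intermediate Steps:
$k{\left(x,I \right)} = 2$ ($k{\left(x,I \right)} = 1 - -1 = 1 + 1 = 2$)
$Z{\left(f \right)} = -5$ ($Z{\left(f \right)} = -8 + 3 = -5$)
$s{\left(b \right)} = 2 - b$
$\left(435 - 406\right) - \left(-762 + s{\left(Z{\left(2 \right)} \right)}\right) = \left(435 - 406\right) + \left(762 - \left(2 - -5\right)\right) = 29 + \left(762 - \left(2 + 5\right)\right) = 29 + \left(762 - 7\right) = 29 + 755 = 784$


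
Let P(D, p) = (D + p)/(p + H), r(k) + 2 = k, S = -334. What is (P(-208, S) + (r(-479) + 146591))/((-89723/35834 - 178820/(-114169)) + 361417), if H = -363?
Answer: 441821477803464/1092878851270825 ≈ 0.40427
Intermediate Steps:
r(k) = -2 + k
P(D, p) = (D + p)/(-363 + p) (P(D, p) = (D + p)/(p - 363) = (D + p)/(-363 + p))
(P(-208, S) + (r(-479) + 146591))/((-89723/35834 - 178820/(-114169)) + 361417) = ((-208 - 334)/(-363 - 334) + ((-2 - 479) + 146591))/((-89723/35834 - 178820/(-114169)) + 361417) = (-542/(-697) + (-481 + 146591))/((-89723*1/35834 - 178820*(-1/114169)) + 361417) = (-1/697*(-542) + 146110)/((-3901/1558 + 178820/114169) + 361417) = (542/697 + 146110)/(-166771709/177875302 + 361417) = 101839212/(697*(64286991251225/177875302)) = (101839212/697)*(177875302/64286991251225) = 441821477803464/1092878851270825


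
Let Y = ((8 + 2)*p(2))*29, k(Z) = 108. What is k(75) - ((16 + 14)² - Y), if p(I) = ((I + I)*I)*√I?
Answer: -792 + 2320*√2 ≈ 2489.0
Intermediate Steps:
p(I) = 2*I^(5/2) (p(I) = ((2*I)*I)*√I = (2*I²)*√I = 2*I^(5/2))
Y = 2320*√2 (Y = ((8 + 2)*(2*2^(5/2)))*29 = (10*(2*(4*√2)))*29 = (10*(8*√2))*29 = (80*√2)*29 = 2320*√2 ≈ 3281.0)
k(75) - ((16 + 14)² - Y) = 108 - ((16 + 14)² - 2320*√2) = 108 - (30² - 2320*√2) = 108 - (900 - 2320*√2) = 108 + (-900 + 2320*√2) = -792 + 2320*√2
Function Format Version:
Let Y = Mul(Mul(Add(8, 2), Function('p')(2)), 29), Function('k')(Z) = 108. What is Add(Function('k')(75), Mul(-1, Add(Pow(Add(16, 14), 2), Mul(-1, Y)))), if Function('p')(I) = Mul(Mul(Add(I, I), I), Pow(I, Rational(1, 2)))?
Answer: Add(-792, Mul(2320, Pow(2, Rational(1, 2)))) ≈ 2489.0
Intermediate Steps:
Function('p')(I) = Mul(2, Pow(I, Rational(5, 2))) (Function('p')(I) = Mul(Mul(Mul(2, I), I), Pow(I, Rational(1, 2))) = Mul(Mul(2, Pow(I, 2)), Pow(I, Rational(1, 2))) = Mul(2, Pow(I, Rational(5, 2))))
Y = Mul(2320, Pow(2, Rational(1, 2))) (Y = Mul(Mul(Add(8, 2), Mul(2, Pow(2, Rational(5, 2)))), 29) = Mul(Mul(10, Mul(2, Mul(4, Pow(2, Rational(1, 2))))), 29) = Mul(Mul(10, Mul(8, Pow(2, Rational(1, 2)))), 29) = Mul(Mul(80, Pow(2, Rational(1, 2))), 29) = Mul(2320, Pow(2, Rational(1, 2))) ≈ 3281.0)
Add(Function('k')(75), Mul(-1, Add(Pow(Add(16, 14), 2), Mul(-1, Y)))) = Add(108, Mul(-1, Add(Pow(Add(16, 14), 2), Mul(-1, Mul(2320, Pow(2, Rational(1, 2))))))) = Add(108, Mul(-1, Add(Pow(30, 2), Mul(-2320, Pow(2, Rational(1, 2)))))) = Add(108, Mul(-1, Add(900, Mul(-2320, Pow(2, Rational(1, 2)))))) = Add(108, Add(-900, Mul(2320, Pow(2, Rational(1, 2))))) = Add(-792, Mul(2320, Pow(2, Rational(1, 2))))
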